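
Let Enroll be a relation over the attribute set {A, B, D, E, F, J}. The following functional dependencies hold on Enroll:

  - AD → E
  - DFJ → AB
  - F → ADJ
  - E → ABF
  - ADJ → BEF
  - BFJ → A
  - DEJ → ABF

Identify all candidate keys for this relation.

{E}⁺: E→ABF adds A, B, F; F→ADJ adds D, J → {A, B, D, E, F, J}.
{F}⁺: F→ADJ adds A, D, J; ADJ→BEF adds B, E → {A, B, D, E, F, J}.
{A, D}⁺: AD→E adds E; E→ABF adds B, F; F→ADJ adds J → {A, B, D, E, F, J}. Minimal: {D}⁺ = {D}; {A}⁺ = {A} — none reach the full schema.
Any other superkey contains one of these as a subset, so there are no further candidate keys.

{E}, {F}, {A, D}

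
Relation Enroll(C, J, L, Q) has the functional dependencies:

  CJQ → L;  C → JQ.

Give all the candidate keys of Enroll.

{C}

Attribute C never appears on the right-hand side of any dependency, so C must belong to every candidate key.
{C}⁺ = {C, J, L, Q}, which is all of the schema, so {C} is the only candidate key.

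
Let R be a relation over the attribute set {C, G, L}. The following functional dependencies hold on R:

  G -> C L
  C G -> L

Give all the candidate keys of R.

Attribute G never appears on the right-hand side of any dependency, so G must belong to every candidate key.
{G}⁺ = {C, G, L}, which is all of the schema, so {G} is the only candidate key.

{G}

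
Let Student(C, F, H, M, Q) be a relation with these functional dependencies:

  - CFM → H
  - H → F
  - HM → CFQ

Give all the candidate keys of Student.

{H, M}; {C, F, M}

Attribute M never appears on the right-hand side of any dependency, so M must belong to every candidate key.
{M}⁺ = {M}, which is not all of the schema, so we must add further attributes.
{H, M}⁺: H→F adds F; HM→CFQ adds C, Q → {C, F, H, M, Q}.
{C, F, M}⁺: CFM→H adds H; HM→CFQ adds Q → {C, F, H, M, Q}.
Any other superkey contains one of these as a subset, so there are no further candidate keys.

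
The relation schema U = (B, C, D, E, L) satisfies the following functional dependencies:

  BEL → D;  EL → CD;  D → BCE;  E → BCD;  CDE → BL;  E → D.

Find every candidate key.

{D}⁺: D→BCE adds B, C, E; CDE→BL adds L → {B, C, D, E, L}.
{E}⁺: E→BCD adds B, C, D; CDE→BL adds L → {B, C, D, E, L}.
Any other superkey contains one of these as a subset, so there are no further candidate keys.

(D), (E)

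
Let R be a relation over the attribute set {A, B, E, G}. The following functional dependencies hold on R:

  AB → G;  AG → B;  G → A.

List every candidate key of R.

{E, G}; {A, B, E}

Attribute E never appears on the right-hand side of any dependency, so E must belong to every candidate key.
{E}⁺ = {E}, which is not all of the schema, so we must add further attributes.
{E, G}⁺: G→A adds A; AG→B adds B → {A, B, E, G}. Minimal: {G}⁺ = {A, B, G}; {E}⁺ = {E} — none reach the full schema.
{A, B, E}⁺: AB→G adds G → {A, B, E, G}. Minimal: {B, E}⁺ = {B, E}; {A, E}⁺ = {A, E}; {A, B}⁺ = {A, B, G} — none reach the full schema.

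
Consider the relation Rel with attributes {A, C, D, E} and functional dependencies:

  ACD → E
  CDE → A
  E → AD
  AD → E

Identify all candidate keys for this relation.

(C, E), (A, C, D)

Attribute C never appears on the right-hand side of any dependency, so C must belong to every candidate key.
{C}⁺ = {C}, which is not all of the schema, so we must add further attributes.
{C, E}⁺: E→AD adds A, D → {A, C, D, E}.
{A, C, D}⁺: ACD→E adds E → {A, C, D, E}.
Any other superkey contains one of these as a subset, so there are no further candidate keys.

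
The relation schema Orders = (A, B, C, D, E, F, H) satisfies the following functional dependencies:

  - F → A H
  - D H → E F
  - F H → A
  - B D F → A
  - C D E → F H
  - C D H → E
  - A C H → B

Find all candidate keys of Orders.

{C, D, E}, {C, D, F}, {C, D, H}

Attributes C, D never appear on any right-hand side, so every candidate key must contain {C, D}.
{C, D}⁺ = {C, D}, which is not all of the schema, so we must add further attributes.
{C, D, E}⁺: CDE→FH adds F, H; F→AH adds A; ACH→B adds B → {A, B, C, D, E, F, H}. Minimal: {D, E}⁺ = {D, E}; {C, E}⁺ = {C, E}; {C, D}⁺ = {C, D} — none reach the full schema.
{C, D, F}⁺: F→AH adds A, H; DH→EF adds E; ACH→B adds B → {A, B, C, D, E, F, H}. Minimal: {D, F}⁺ = {A, D, E, F, H}; {C, F}⁺ = {A, B, C, F, H}; {C, D}⁺ = {C, D} — none reach the full schema.
{C, D, H}⁺: DH→EF adds E, F; FH→A adds A; ACH→B adds B → {A, B, C, D, E, F, H}. Minimal: {D, H}⁺ = {A, D, E, F, H}; {C, H}⁺ = {C, H}; {C, D}⁺ = {C, D} — none reach the full schema.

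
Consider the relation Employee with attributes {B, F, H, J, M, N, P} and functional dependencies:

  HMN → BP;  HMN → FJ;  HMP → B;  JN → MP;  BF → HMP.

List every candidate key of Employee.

(B, F, N), (H, J, N), (H, M, N)

Attribute N never appears on the right-hand side of any dependency, so N must belong to every candidate key.
{N}⁺ = {N}, which is not all of the schema, so we must add further attributes.
{B, F, N}⁺: BF→HMP adds H, M, P; HMN→FJ adds J → {B, F, H, J, M, N, P}.
{H, J, N}⁺: JN→MP adds M, P; HMN→BP adds B; HMN→FJ adds F → {B, F, H, J, M, N, P}.
{H, M, N}⁺: HMN→BP adds B, P; HMN→FJ adds F, J → {B, F, H, J, M, N, P}.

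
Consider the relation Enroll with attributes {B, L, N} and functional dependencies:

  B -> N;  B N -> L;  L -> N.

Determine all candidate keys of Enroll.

(B)

Attribute B never appears on the right-hand side of any dependency, so B must belong to every candidate key.
{B}⁺ = {B, L, N}, which is all of the schema, so {B} is the only candidate key.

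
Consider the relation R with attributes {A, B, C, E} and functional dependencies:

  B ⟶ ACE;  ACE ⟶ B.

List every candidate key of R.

(B), (A, C, E)

{B}⁺: B→ACE adds A, C, E → {A, B, C, E}.
{A, C, E}⁺: ACE→B adds B → {A, B, C, E}. Minimal: {C, E}⁺ = {C, E}; {A, E}⁺ = {A, E}; {A, C}⁺ = {A, C} — none reach the full schema.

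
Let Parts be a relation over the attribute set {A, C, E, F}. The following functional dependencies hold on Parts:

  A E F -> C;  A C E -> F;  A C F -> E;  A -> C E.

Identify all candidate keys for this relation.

{A}

Attribute A never appears on the right-hand side of any dependency, so A must belong to every candidate key.
{A}⁺ = {A, C, E, F}, which is all of the schema, so {A} is the only candidate key.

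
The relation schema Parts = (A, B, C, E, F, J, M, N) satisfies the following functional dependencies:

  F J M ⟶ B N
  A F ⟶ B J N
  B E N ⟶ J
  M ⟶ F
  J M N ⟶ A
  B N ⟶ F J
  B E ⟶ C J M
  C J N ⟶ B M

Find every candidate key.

{B, E}; {A, E, F}; {A, E, M}; {E, J, M}; {C, E, J, N}

Attribute E never appears on the right-hand side of any dependency, so E must belong to every candidate key.
{E}⁺ = {E}, which is not all of the schema, so we must add further attributes.
{B, E}⁺: BE→CJM adds C, J, M; M→F adds F; FJM→BN adds N; JMN→A adds A → {A, B, C, E, F, J, M, N}. Minimal: {E}⁺ = {E}; {B}⁺ = {B} — none reach the full schema.
{A, E, F}⁺: AF→BJN adds B, J, N; BE→CJM adds C, M → {A, B, C, E, F, J, M, N}. Minimal: {E, F}⁺ = {E, F}; {A, F}⁺ = {A, B, F, J, N}; {A, E}⁺ = {A, E} — none reach the full schema.
{A, E, M}⁺: M→F adds F; AF→BJN adds B, J, N; BE→CJM adds C → {A, B, C, E, F, J, M, N}. Minimal: {E, M}⁺ = {E, F, M}; {A, M}⁺ = {A, B, F, J, M, N}; {A, E}⁺ = {A, E} — none reach the full schema.
{E, J, M}⁺: M→F adds F; FJM→BN adds B, N; JMN→A adds A; BE→CJM adds C → {A, B, C, E, F, J, M, N}. Minimal: {J, M}⁺ = {A, B, F, J, M, N}; {E, M}⁺ = {E, F, M}; {E, J}⁺ = {E, J} — none reach the full schema.
{C, E, J, N}⁺: CJN→BM adds B, M; M→F adds F; JMN→A adds A → {A, B, C, E, F, J, M, N}. Minimal: {E, J, N}⁺ = {E, J, N}; {C, J, N}⁺ = {A, B, C, F, J, M, N}; {C, E, N}⁺ = {C, E, N}; … — none reach the full schema.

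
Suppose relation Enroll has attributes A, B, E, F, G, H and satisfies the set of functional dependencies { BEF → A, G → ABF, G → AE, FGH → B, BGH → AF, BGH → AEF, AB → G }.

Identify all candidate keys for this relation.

Attribute H never appears on the right-hand side of any dependency, so H must belong to every candidate key.
{H}⁺ = {H}, which is not all of the schema, so we must add further attributes.
{G, H}⁺: G→ABF adds A, B, F; G→AE adds E → {A, B, E, F, G, H}. Minimal: {H}⁺ = {H}; {G}⁺ = {A, B, E, F, G} — none reach the full schema.
{A, B, H}⁺: AB→G adds G; G→ABF adds F; G→AE adds E → {A, B, E, F, G, H}. Minimal: {B, H}⁺ = {B, H}; {A, H}⁺ = {A, H}; {A, B}⁺ = {A, B, E, F, G} — none reach the full schema.
{B, E, F, H}⁺: BEF→A adds A; AB→G adds G → {A, B, E, F, G, H}. Minimal: {E, F, H}⁺ = {E, F, H}; {B, F, H}⁺ = {B, F, H}; {B, E, H}⁺ = {B, E, H}; … — none reach the full schema.

{G, H}, {A, B, H}, {B, E, F, H}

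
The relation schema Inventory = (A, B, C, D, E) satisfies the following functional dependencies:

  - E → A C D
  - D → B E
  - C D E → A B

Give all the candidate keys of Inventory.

(D), (E)

{D}⁺: D→BE adds B, E; E→ACD adds A, C → {A, B, C, D, E}.
{E}⁺: E→ACD adds A, C, D; D→BE adds B → {A, B, C, D, E}.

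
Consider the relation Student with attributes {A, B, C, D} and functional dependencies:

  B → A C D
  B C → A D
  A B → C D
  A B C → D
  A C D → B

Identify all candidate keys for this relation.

B; ACD

{B}⁺: B→ACD adds A, C, D → {A, B, C, D}.
{A, C, D}⁺: ACD→B adds B → {A, B, C, D}.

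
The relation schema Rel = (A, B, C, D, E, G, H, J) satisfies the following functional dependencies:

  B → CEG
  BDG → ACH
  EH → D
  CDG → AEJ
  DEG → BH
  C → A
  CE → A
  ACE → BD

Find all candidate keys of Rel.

{B}⁺: B→CEG adds C, E, G; C→A adds A; ACE→BD adds D; BDG→ACH adds H; CDG→AEJ adds J → {A, B, C, D, E, G, H, J}.
{C, E}⁺: C→A adds A; ACE→BD adds B, D; B→CEG adds G; BDG→ACH adds H; CDG→AEJ adds J → {A, B, C, D, E, G, H, J}. Minimal: {E}⁺ = {E}; {C}⁺ = {A, C} — none reach the full schema.
{C, D, G}⁺: CDG→AEJ adds A, E, J; DEG→BH adds B, H → {A, B, C, D, E, G, H, J}. Minimal: {D, G}⁺ = {D, G}; {C, G}⁺ = {A, C, G}; {C, D}⁺ = {A, C, D} — none reach the full schema.
{D, E, G}⁺: DEG→BH adds B, H; B→CEG adds C; BDG→ACH adds A; CDG→AEJ adds J → {A, B, C, D, E, G, H, J}. Minimal: {E, G}⁺ = {E, G}; {D, G}⁺ = {D, G}; {D, E}⁺ = {D, E} — none reach the full schema.
{E, G, H}⁺: EH→D adds D; DEG→BH adds B; B→CEG adds C; BDG→ACH adds A; CDG→AEJ adds J → {A, B, C, D, E, G, H, J}. Minimal: {G, H}⁺ = {G, H}; {E, H}⁺ = {D, E, H}; {E, G}⁺ = {E, G} — none reach the full schema.

(B); (C, E); (C, D, G); (D, E, G); (E, G, H)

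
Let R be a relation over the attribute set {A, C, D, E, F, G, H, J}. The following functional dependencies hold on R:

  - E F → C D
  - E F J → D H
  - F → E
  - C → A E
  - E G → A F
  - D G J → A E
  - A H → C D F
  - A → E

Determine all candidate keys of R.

(A, G, J), (C, G, J), (D, G, J), (E, G, J), (F, G, J)

Attributes G, J never appear on any right-hand side, so every candidate key must contain {G, J}.
{G, J}⁺ = {G, J}, which is not all of the schema, so we must add further attributes.
{A, G, J}⁺: A→E adds E; EG→AF adds F; EF→CD adds C, D; EFJ→DH adds H → {A, C, D, E, F, G, H, J}. Minimal: {G, J}⁺ = {G, J}; {A, J}⁺ = {A, E, J}; {A, G}⁺ = {A, C, D, E, F, G} — none reach the full schema.
{C, G, J}⁺: C→AE adds A, E; EG→AF adds F; EF→CD adds D; EFJ→DH adds H → {A, C, D, E, F, G, H, J}. Minimal: {G, J}⁺ = {G, J}; {C, J}⁺ = {A, C, E, J}; {C, G}⁺ = {A, C, D, E, F, G} — none reach the full schema.
{D, G, J}⁺: DGJ→AE adds A, E; EG→AF adds F; EF→CD adds C; EFJ→DH adds H → {A, C, D, E, F, G, H, J}. Minimal: {G, J}⁺ = {G, J}; {D, J}⁺ = {D, J}; {D, G}⁺ = {D, G} — none reach the full schema.
{E, G, J}⁺: EG→AF adds A, F; EF→CD adds C, D; EFJ→DH adds H → {A, C, D, E, F, G, H, J}. Minimal: {G, J}⁺ = {G, J}; {E, J}⁺ = {E, J}; {E, G}⁺ = {A, C, D, E, F, G} — none reach the full schema.
{F, G, J}⁺: F→E adds E; EG→AF adds A; EF→CD adds C, D; EFJ→DH adds H → {A, C, D, E, F, G, H, J}. Minimal: {G, J}⁺ = {G, J}; {F, J}⁺ = {A, C, D, E, F, H, J}; {F, G}⁺ = {A, C, D, E, F, G} — none reach the full schema.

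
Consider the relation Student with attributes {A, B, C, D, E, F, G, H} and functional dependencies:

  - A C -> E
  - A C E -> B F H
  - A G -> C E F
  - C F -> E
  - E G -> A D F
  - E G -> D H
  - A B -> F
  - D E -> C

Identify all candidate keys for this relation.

{A, G}⁺: AG→CEF adds C, E, F; EG→ADF adds D; EG→DH adds H; ACE→BFH adds B → {A, B, C, D, E, F, G, H}. Minimal: {G}⁺ = {G}; {A}⁺ = {A} — none reach the full schema.
{E, G}⁺: EG→ADF adds A, D, F; EG→DH adds H; DE→C adds C; ACE→BFH adds B → {A, B, C, D, E, F, G, H}. Minimal: {G}⁺ = {G}; {E}⁺ = {E} — none reach the full schema.
{C, F, G}⁺: CF→E adds E; EG→ADF adds A, D; EG→DH adds H; ACE→BFH adds B → {A, B, C, D, E, F, G, H}. Minimal: {F, G}⁺ = {F, G}; {C, G}⁺ = {C, G}; {C, F}⁺ = {C, E, F} — none reach the full schema.

{A, G}; {E, G}; {C, F, G}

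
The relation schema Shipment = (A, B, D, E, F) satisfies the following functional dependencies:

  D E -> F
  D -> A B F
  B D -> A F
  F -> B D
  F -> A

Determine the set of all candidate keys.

Attribute E never appears on the right-hand side of any dependency, so E must belong to every candidate key.
{E}⁺ = {E}, which is not all of the schema, so we must add further attributes.
{D, E}⁺: DE→F adds F; D→ABF adds A, B → {A, B, D, E, F}.
{E, F}⁺: F→BD adds B, D; F→A adds A → {A, B, D, E, F}.

{D, E}; {E, F}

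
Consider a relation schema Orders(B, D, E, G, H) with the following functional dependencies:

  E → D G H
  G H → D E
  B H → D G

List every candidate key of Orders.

{B, E}, {B, H}

Attribute B never appears on the right-hand side of any dependency, so B must belong to every candidate key.
{B}⁺ = {B}, which is not all of the schema, so we must add further attributes.
{B, E}⁺: E→DGH adds D, G, H → {B, D, E, G, H}. Minimal: {E}⁺ = {D, E, G, H}; {B}⁺ = {B} — none reach the full schema.
{B, H}⁺: BH→DG adds D, G; GH→DE adds E → {B, D, E, G, H}. Minimal: {H}⁺ = {H}; {B}⁺ = {B} — none reach the full schema.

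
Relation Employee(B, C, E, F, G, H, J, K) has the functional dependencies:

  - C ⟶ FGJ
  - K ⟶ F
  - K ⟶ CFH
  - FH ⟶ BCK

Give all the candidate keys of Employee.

{E, K}; {C, E, H}; {E, F, H}

{E, K}⁺: K→F adds F; K→CFH adds C, H; FH→BCK adds B; C→FGJ adds G, J → {B, C, E, F, G, H, J, K}. Minimal: {K}⁺ = {B, C, F, G, H, J, K}; {E}⁺ = {E} — none reach the full schema.
{C, E, H}⁺: C→FGJ adds F, G, J; FH→BCK adds B, K → {B, C, E, F, G, H, J, K}. Minimal: {E, H}⁺ = {E, H}; {C, H}⁺ = {B, C, F, G, H, J, K}; {C, E}⁺ = {C, E, F, G, J} — none reach the full schema.
{E, F, H}⁺: FH→BCK adds B, C, K; C→FGJ adds G, J → {B, C, E, F, G, H, J, K}. Minimal: {F, H}⁺ = {B, C, F, G, H, J, K}; {E, H}⁺ = {E, H}; {E, F}⁺ = {E, F} — none reach the full schema.
Any other superkey contains one of these as a subset, so there are no further candidate keys.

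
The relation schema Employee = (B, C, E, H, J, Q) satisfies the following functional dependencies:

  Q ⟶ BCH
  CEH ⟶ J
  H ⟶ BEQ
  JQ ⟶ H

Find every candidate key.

{H}⁺: H→BEQ adds B, E, Q; Q→BCH adds C; CEH→J adds J → {B, C, E, H, J, Q}.
{Q}⁺: Q→BCH adds B, C, H; H→BEQ adds E; CEH→J adds J → {B, C, E, H, J, Q}.

H, Q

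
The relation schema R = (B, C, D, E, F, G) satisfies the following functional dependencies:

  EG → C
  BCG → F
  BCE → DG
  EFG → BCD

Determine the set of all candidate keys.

Attribute E never appears on the right-hand side of any dependency, so E must belong to every candidate key.
{E}⁺ = {E}, which is not all of the schema, so we must add further attributes.
{B, C, E}⁺: BCE→DG adds D, G; BCG→F adds F → {B, C, D, E, F, G}. Minimal: {C, E}⁺ = {C, E}; {B, E}⁺ = {B, E}; {B, C}⁺ = {B, C} — none reach the full schema.
{B, E, G}⁺: EG→C adds C; BCG→F adds F; BCE→DG adds D → {B, C, D, E, F, G}. Minimal: {E, G}⁺ = {C, E, G}; {B, G}⁺ = {B, G}; {B, E}⁺ = {B, E} — none reach the full schema.
{E, F, G}⁺: EG→C adds C; EFG→BCD adds B, D → {B, C, D, E, F, G}. Minimal: {F, G}⁺ = {F, G}; {E, G}⁺ = {C, E, G}; {E, F}⁺ = {E, F} — none reach the full schema.

BCE, BEG, EFG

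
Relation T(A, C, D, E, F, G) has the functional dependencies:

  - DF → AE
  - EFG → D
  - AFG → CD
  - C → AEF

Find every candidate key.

Attribute G never appears on the right-hand side of any dependency, so G must belong to every candidate key.
{G}⁺ = {G}, which is not all of the schema, so we must add further attributes.
{C, G}⁺: C→AEF adds A, E, F; EFG→D adds D → {A, C, D, E, F, G}.
{A, F, G}⁺: AFG→CD adds C, D; C→AEF adds E → {A, C, D, E, F, G}.
{D, F, G}⁺: DF→AE adds A, E; AFG→CD adds C → {A, C, D, E, F, G}.
{E, F, G}⁺: EFG→D adds D; DF→AE adds A; AFG→CD adds C → {A, C, D, E, F, G}.

{C, G}; {A, F, G}; {D, F, G}; {E, F, G}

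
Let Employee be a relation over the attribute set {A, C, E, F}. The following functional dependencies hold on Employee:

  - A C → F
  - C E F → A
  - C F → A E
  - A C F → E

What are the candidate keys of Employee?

Attribute C never appears on the right-hand side of any dependency, so C must belong to every candidate key.
{C}⁺ = {C}, which is not all of the schema, so we must add further attributes.
{A, C}⁺: AC→F adds F; CF→AE adds E → {A, C, E, F}. Minimal: {C}⁺ = {C}; {A}⁺ = {A} — none reach the full schema.
{C, F}⁺: CF→AE adds A, E → {A, C, E, F}. Minimal: {F}⁺ = {F}; {C}⁺ = {C} — none reach the full schema.
Any other superkey contains one of these as a subset, so there are no further candidate keys.

{A, C}, {C, F}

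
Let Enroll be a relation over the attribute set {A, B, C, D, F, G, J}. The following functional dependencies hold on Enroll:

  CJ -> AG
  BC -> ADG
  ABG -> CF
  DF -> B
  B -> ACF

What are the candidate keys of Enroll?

(B, J), (D, F, J)

Attribute J never appears on the right-hand side of any dependency, so J must belong to every candidate key.
{J}⁺ = {J}, which is not all of the schema, so we must add further attributes.
{B, J}⁺: B→ACF adds A, C, F; CJ→AG adds G; BC→ADG adds D → {A, B, C, D, F, G, J}. Minimal: {J}⁺ = {J}; {B}⁺ = {A, B, C, D, F, G} — none reach the full schema.
{D, F, J}⁺: DF→B adds B; B→ACF adds A, C; CJ→AG adds G → {A, B, C, D, F, G, J}. Minimal: {F, J}⁺ = {F, J}; {D, J}⁺ = {D, J}; {D, F}⁺ = {A, B, C, D, F, G} — none reach the full schema.
Any other superkey contains one of these as a subset, so there are no further candidate keys.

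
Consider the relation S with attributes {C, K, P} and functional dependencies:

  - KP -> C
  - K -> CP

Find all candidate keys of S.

{K}⁺: K→CP adds C, P → {C, K, P}.

{K}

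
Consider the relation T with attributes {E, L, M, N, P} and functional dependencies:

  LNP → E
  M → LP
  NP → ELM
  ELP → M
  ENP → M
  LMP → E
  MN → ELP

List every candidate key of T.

(M, N); (N, P)

Attribute N never appears on the right-hand side of any dependency, so N must belong to every candidate key.
{N}⁺ = {N}, which is not all of the schema, so we must add further attributes.
{M, N}⁺: M→LP adds L, P; NP→ELM adds E → {E, L, M, N, P}.
{N, P}⁺: NP→ELM adds E, L, M → {E, L, M, N, P}.
Any other superkey contains one of these as a subset, so there are no further candidate keys.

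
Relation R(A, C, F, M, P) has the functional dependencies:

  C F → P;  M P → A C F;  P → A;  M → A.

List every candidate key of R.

{M, P}, {C, F, M}

{M, P}⁺: MP→ACF adds A, C, F → {A, C, F, M, P}. Minimal: {P}⁺ = {A, P}; {M}⁺ = {A, M} — none reach the full schema.
{C, F, M}⁺: CF→P adds P; MP→ACF adds A → {A, C, F, M, P}. Minimal: {F, M}⁺ = {A, F, M}; {C, M}⁺ = {A, C, M}; {C, F}⁺ = {A, C, F, P} — none reach the full schema.
Any other superkey contains one of these as a subset, so there are no further candidate keys.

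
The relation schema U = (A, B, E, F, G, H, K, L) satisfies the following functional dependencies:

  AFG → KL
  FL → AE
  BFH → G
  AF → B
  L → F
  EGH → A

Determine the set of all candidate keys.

{H, L}; {A, F, H}; {B, E, F, H}; {E, F, G, H}

Attribute H never appears on the right-hand side of any dependency, so H must belong to every candidate key.
{H}⁺ = {H}, which is not all of the schema, so we must add further attributes.
{H, L}⁺: L→F adds F; FL→AE adds A, E; AF→B adds B; BFH→G adds G; AFG→KL adds K → {A, B, E, F, G, H, K, L}. Minimal: {L}⁺ = {A, B, E, F, L}; {H}⁺ = {H} — none reach the full schema.
{A, F, H}⁺: AF→B adds B; BFH→G adds G; AFG→KL adds K, L; FL→AE adds E → {A, B, E, F, G, H, K, L}. Minimal: {F, H}⁺ = {F, H}; {A, H}⁺ = {A, H}; {A, F}⁺ = {A, B, F} — none reach the full schema.
{B, E, F, H}⁺: BFH→G adds G; EGH→A adds A; AFG→KL adds K, L → {A, B, E, F, G, H, K, L}. Minimal: {E, F, H}⁺ = {E, F, H}; {B, F, H}⁺ = {B, F, G, H}; {B, E, H}⁺ = {B, E, H}; … — none reach the full schema.
{E, F, G, H}⁺: EGH→A adds A; AFG→KL adds K, L; AF→B adds B → {A, B, E, F, G, H, K, L}. Minimal: {F, G, H}⁺ = {F, G, H}; {E, G, H}⁺ = {A, E, G, H}; {E, F, H}⁺ = {E, F, H}; … — none reach the full schema.
Any other superkey contains one of these as a subset, so there are no further candidate keys.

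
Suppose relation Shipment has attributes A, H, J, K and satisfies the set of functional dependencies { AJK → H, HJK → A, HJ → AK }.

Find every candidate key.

HJ, AJK

Attribute J never appears on the right-hand side of any dependency, so J must belong to every candidate key.
{J}⁺ = {J}, which is not all of the schema, so we must add further attributes.
{H, J}⁺: HJ→AK adds A, K → {A, H, J, K}.
{A, J, K}⁺: AJK→H adds H → {A, H, J, K}.
Any other superkey contains one of these as a subset, so there are no further candidate keys.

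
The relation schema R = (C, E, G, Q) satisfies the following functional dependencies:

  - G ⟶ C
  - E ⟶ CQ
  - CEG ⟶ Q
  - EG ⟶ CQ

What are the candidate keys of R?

Attributes E, G never appear on any right-hand side, so every candidate key must contain {E, G}.
{E, G}⁺ = {C, E, G, Q}, which is all of the schema, so {E, G} is the only candidate key.

(E, G)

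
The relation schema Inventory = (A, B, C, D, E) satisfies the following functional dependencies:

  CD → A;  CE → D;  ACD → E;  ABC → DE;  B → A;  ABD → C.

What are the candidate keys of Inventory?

{B, C}⁺: B→A adds A; ABC→DE adds D, E → {A, B, C, D, E}. Minimal: {C}⁺ = {C}; {B}⁺ = {A, B} — none reach the full schema.
{B, D}⁺: B→A adds A; ABD→C adds C; ACD→E adds E → {A, B, C, D, E}. Minimal: {D}⁺ = {D}; {B}⁺ = {A, B} — none reach the full schema.

BC, BD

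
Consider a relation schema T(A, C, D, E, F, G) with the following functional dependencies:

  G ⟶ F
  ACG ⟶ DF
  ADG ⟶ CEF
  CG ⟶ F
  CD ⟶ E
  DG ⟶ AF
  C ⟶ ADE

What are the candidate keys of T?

Attribute G never appears on the right-hand side of any dependency, so G must belong to every candidate key.
{G}⁺ = {F, G}, which is not all of the schema, so we must add further attributes.
{C, G}⁺: G→F adds F; C→ADE adds A, D, E → {A, C, D, E, F, G}. Minimal: {G}⁺ = {F, G}; {C}⁺ = {A, C, D, E} — none reach the full schema.
{D, G}⁺: G→F adds F; DG→AF adds A; ADG→CEF adds C, E → {A, C, D, E, F, G}. Minimal: {G}⁺ = {F, G}; {D}⁺ = {D} — none reach the full schema.
Any other superkey contains one of these as a subset, so there are no further candidate keys.

(C, G), (D, G)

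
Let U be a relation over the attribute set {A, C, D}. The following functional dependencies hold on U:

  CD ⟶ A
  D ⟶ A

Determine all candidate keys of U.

{C, D}⁺: CD→A adds A → {A, C, D}.

(C, D)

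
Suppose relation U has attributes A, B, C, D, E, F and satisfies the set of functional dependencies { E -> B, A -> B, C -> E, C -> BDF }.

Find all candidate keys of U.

Attributes A, C never appear on any right-hand side, so every candidate key must contain {A, C}.
{A, C}⁺ = {A, B, C, D, E, F}, which is all of the schema, so {A, C} is the only candidate key.

AC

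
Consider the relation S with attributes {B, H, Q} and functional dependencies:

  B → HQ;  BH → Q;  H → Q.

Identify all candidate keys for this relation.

{B}⁺: B→HQ adds H, Q → {B, H, Q}.

{B}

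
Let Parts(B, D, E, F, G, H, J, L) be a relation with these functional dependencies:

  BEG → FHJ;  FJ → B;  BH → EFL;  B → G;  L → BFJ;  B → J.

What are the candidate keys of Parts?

Attribute D never appears on the right-hand side of any dependency, so D must belong to every candidate key.
{D}⁺ = {D}, which is not all of the schema, so we must add further attributes.
{B, D, E}⁺: B→G adds G; B→J adds J; BEG→FHJ adds F, H; BH→EFL adds L → {B, D, E, F, G, H, J, L}. Minimal: {D, E}⁺ = {D, E}; {B, E}⁺ = {B, E, F, G, H, J, L}; {B, D}⁺ = {B, D, G, J} — none reach the full schema.
{B, D, H}⁺: BH→EFL adds E, F, L; B→G adds G; L→BFJ adds J → {B, D, E, F, G, H, J, L}. Minimal: {D, H}⁺ = {D, H}; {B, H}⁺ = {B, E, F, G, H, J, L}; {B, D}⁺ = {B, D, G, J} — none reach the full schema.
{D, E, L}⁺: L→BFJ adds B, F, J; B→G adds G; BEG→FHJ adds H → {B, D, E, F, G, H, J, L}. Minimal: {E, L}⁺ = {B, E, F, G, H, J, L}; {D, L}⁺ = {B, D, F, G, J, L}; {D, E}⁺ = {D, E} — none reach the full schema.
{D, H, L}⁺: L→BFJ adds B, F, J; BH→EFL adds E; B→G adds G → {B, D, E, F, G, H, J, L}. Minimal: {H, L}⁺ = {B, E, F, G, H, J, L}; {D, L}⁺ = {B, D, F, G, J, L}; {D, H}⁺ = {D, H} — none reach the full schema.
{D, E, F, J}⁺: FJ→B adds B; B→G adds G; BEG→FHJ adds H; BH→EFL adds L → {B, D, E, F, G, H, J, L}. Minimal: {E, F, J}⁺ = {B, E, F, G, H, J, L}; {D, F, J}⁺ = {B, D, F, G, J}; {D, E, J}⁺ = {D, E, J}; … — none reach the full schema.
{D, F, H, J}⁺: FJ→B adds B; BH→EFL adds E, L; B→G adds G → {B, D, E, F, G, H, J, L}. Minimal: {F, H, J}⁺ = {B, E, F, G, H, J, L}; {D, H, J}⁺ = {D, H, J}; {D, F, J}⁺ = {B, D, F, G, J}; … — none reach the full schema.
Any other superkey contains one of these as a subset, so there are no further candidate keys.

{B, D, E}, {B, D, H}, {D, E, L}, {D, H, L}, {D, E, F, J}, {D, F, H, J}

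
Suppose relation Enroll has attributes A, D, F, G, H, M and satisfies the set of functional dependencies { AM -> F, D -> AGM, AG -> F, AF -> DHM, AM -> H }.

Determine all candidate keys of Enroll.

{D}⁺: D→AGM adds A, G, M; AG→F adds F; AF→DHM adds H → {A, D, F, G, H, M}.
{A, F}⁺: AF→DHM adds D, H, M; D→AGM adds G → {A, D, F, G, H, M}. Minimal: {F}⁺ = {F}; {A}⁺ = {A} — none reach the full schema.
{A, G}⁺: AG→F adds F; AF→DHM adds D, H, M → {A, D, F, G, H, M}. Minimal: {G}⁺ = {G}; {A}⁺ = {A} — none reach the full schema.
{A, M}⁺: AM→F adds F; AF→DHM adds D, H; D→AGM adds G → {A, D, F, G, H, M}. Minimal: {M}⁺ = {M}; {A}⁺ = {A} — none reach the full schema.

{D}, {A, F}, {A, G}, {A, M}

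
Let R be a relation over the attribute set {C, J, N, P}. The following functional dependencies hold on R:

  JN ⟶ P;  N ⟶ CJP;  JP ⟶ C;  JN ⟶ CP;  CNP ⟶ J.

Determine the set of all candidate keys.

(N)

{N}⁺: N→CJP adds C, J, P → {C, J, N, P}.
No other minimal superkey exists.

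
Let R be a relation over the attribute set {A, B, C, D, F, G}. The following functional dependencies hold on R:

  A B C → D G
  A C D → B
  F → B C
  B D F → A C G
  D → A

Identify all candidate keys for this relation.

Attribute F never appears on the right-hand side of any dependency, so F must belong to every candidate key.
{F}⁺ = {B, C, F}, which is not all of the schema, so we must add further attributes.
{A, F}⁺: F→BC adds B, C; ABC→DG adds D, G → {A, B, C, D, F, G}. Minimal: {F}⁺ = {B, C, F}; {A}⁺ = {A} — none reach the full schema.
{D, F}⁺: F→BC adds B, C; BDF→ACG adds A, G → {A, B, C, D, F, G}. Minimal: {F}⁺ = {B, C, F}; {D}⁺ = {A, D} — none reach the full schema.

{A, F}; {D, F}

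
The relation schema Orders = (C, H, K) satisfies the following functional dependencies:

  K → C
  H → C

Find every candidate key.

Attributes H, K never appear on any right-hand side, so every candidate key must contain {H, K}.
{H, K}⁺ = {C, H, K}, which is all of the schema, so {H, K} is the only candidate key.

{H, K}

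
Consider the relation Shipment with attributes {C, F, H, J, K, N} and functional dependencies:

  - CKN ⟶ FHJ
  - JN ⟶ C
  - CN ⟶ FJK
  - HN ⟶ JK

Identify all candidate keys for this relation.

CN; HN; JN

Attribute N never appears on the right-hand side of any dependency, so N must belong to every candidate key.
{N}⁺ = {N}, which is not all of the schema, so we must add further attributes.
{C, N}⁺: CN→FJK adds F, J, K; CKN→FHJ adds H → {C, F, H, J, K, N}. Minimal: {N}⁺ = {N}; {C}⁺ = {C} — none reach the full schema.
{H, N}⁺: HN→JK adds J, K; JN→C adds C; CN→FJK adds F → {C, F, H, J, K, N}. Minimal: {N}⁺ = {N}; {H}⁺ = {H} — none reach the full schema.
{J, N}⁺: JN→C adds C; CN→FJK adds F, K; CKN→FHJ adds H → {C, F, H, J, K, N}. Minimal: {N}⁺ = {N}; {J}⁺ = {J} — none reach the full schema.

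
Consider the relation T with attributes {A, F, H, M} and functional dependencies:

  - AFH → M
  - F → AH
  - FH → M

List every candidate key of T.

Attribute F never appears on the right-hand side of any dependency, so F must belong to every candidate key.
{F}⁺ = {A, F, H, M}, which is all of the schema, so {F} is the only candidate key.

{F}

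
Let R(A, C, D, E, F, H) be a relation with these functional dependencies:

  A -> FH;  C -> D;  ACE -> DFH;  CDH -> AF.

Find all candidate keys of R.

Attributes C, E never appear on any right-hand side, so every candidate key must contain {C, E}.
{C, E}⁺ = {C, D, E}, which is not all of the schema, so we must add further attributes.
{A, C, E}⁺: A→FH adds F, H; C→D adds D → {A, C, D, E, F, H}. Minimal: {C, E}⁺ = {C, D, E}; {A, E}⁺ = {A, E, F, H}; {A, C}⁺ = {A, C, D, F, H} — none reach the full schema.
{C, E, H}⁺: C→D adds D; CDH→AF adds A, F → {A, C, D, E, F, H}. Minimal: {E, H}⁺ = {E, H}; {C, H}⁺ = {A, C, D, F, H}; {C, E}⁺ = {C, D, E} — none reach the full schema.

(A, C, E); (C, E, H)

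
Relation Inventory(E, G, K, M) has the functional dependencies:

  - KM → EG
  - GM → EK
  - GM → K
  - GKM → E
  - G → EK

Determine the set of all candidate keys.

{G, M}, {K, M}

Attribute M never appears on the right-hand side of any dependency, so M must belong to every candidate key.
{M}⁺ = {M}, which is not all of the schema, so we must add further attributes.
{G, M}⁺: GM→EK adds E, K → {E, G, K, M}. Minimal: {M}⁺ = {M}; {G}⁺ = {E, G, K} — none reach the full schema.
{K, M}⁺: KM→EG adds E, G → {E, G, K, M}. Minimal: {M}⁺ = {M}; {K}⁺ = {K} — none reach the full schema.
Any other superkey contains one of these as a subset, so there are no further candidate keys.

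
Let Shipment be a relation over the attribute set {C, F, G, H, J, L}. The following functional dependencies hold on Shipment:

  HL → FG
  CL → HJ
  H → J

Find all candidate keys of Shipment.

{C, L}⁺: CL→HJ adds H, J; HL→FG adds F, G → {C, F, G, H, J, L}. Minimal: {L}⁺ = {L}; {C}⁺ = {C} — none reach the full schema.

{C, L}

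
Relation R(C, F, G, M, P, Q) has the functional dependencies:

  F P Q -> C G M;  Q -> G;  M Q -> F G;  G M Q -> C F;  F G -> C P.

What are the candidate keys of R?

FQ, MQ

Attribute Q never appears on the right-hand side of any dependency, so Q must belong to every candidate key.
{Q}⁺ = {G, Q}, which is not all of the schema, so we must add further attributes.
{F, Q}⁺: Q→G adds G; FG→CP adds C, P; FPQ→CGM adds M → {C, F, G, M, P, Q}. Minimal: {Q}⁺ = {G, Q}; {F}⁺ = {F} — none reach the full schema.
{M, Q}⁺: Q→G adds G; MQ→FG adds F; GMQ→CF adds C; FG→CP adds P → {C, F, G, M, P, Q}. Minimal: {Q}⁺ = {G, Q}; {M}⁺ = {M} — none reach the full schema.
Any other superkey contains one of these as a subset, so there are no further candidate keys.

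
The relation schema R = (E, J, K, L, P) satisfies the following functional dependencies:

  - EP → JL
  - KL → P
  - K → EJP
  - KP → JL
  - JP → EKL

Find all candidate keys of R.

{K}, {E, P}, {J, P}

{K}⁺: K→EJP adds E, J, P; KP→JL adds L → {E, J, K, L, P}.
{E, P}⁺: EP→JL adds J, L; JP→EKL adds K → {E, J, K, L, P}. Minimal: {P}⁺ = {P}; {E}⁺ = {E} — none reach the full schema.
{J, P}⁺: JP→EKL adds E, K, L → {E, J, K, L, P}. Minimal: {P}⁺ = {P}; {J}⁺ = {J} — none reach the full schema.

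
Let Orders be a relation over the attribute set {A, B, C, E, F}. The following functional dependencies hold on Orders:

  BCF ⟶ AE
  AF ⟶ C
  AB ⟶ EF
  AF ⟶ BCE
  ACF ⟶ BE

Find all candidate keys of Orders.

{A, B}, {A, F}, {B, C, F}

{A, B}⁺: AB→EF adds E, F; AF→BCE adds C → {A, B, C, E, F}. Minimal: {B}⁺ = {B}; {A}⁺ = {A} — none reach the full schema.
{A, F}⁺: AF→C adds C; AF→BCE adds B, E → {A, B, C, E, F}. Minimal: {F}⁺ = {F}; {A}⁺ = {A} — none reach the full schema.
{B, C, F}⁺: BCF→AE adds A, E → {A, B, C, E, F}. Minimal: {C, F}⁺ = {C, F}; {B, F}⁺ = {B, F}; {B, C}⁺ = {B, C} — none reach the full schema.
Any other superkey contains one of these as a subset, so there are no further candidate keys.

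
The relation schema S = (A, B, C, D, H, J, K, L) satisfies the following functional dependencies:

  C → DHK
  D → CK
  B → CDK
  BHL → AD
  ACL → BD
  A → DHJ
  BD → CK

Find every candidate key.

AL, BL

Attribute L never appears on the right-hand side of any dependency, so L must belong to every candidate key.
{L}⁺ = {L}, which is not all of the schema, so we must add further attributes.
{A, L}⁺: A→DHJ adds D, H, J; D→CK adds C, K; ACL→BD adds B → {A, B, C, D, H, J, K, L}.
{B, L}⁺: B→CDK adds C, D, K; C→DHK adds H; BHL→AD adds A; A→DHJ adds J → {A, B, C, D, H, J, K, L}.
Any other superkey contains one of these as a subset, so there are no further candidate keys.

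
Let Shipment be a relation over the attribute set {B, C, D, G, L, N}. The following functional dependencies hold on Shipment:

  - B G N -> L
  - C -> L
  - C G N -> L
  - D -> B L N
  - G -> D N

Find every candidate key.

Attributes C, G never appear on any right-hand side, so every candidate key must contain {C, G}.
{C, G}⁺ = {B, C, D, G, L, N}, which is all of the schema, so {C, G} is the only candidate key.

(C, G)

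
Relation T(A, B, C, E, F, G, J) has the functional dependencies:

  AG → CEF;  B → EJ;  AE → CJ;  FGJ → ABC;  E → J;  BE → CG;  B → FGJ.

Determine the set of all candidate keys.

B, AG, EFG, FGJ

{B}⁺: B→EJ adds E, J; BE→CG adds C, G; B→FGJ adds F; FGJ→ABC adds A → {A, B, C, E, F, G, J}.
{A, G}⁺: AG→CEF adds C, E, F; AE→CJ adds J; FGJ→ABC adds B → {A, B, C, E, F, G, J}. Minimal: {G}⁺ = {G}; {A}⁺ = {A} — none reach the full schema.
{E, F, G}⁺: E→J adds J; FGJ→ABC adds A, B, C → {A, B, C, E, F, G, J}. Minimal: {F, G}⁺ = {F, G}; {E, G}⁺ = {E, G, J}; {E, F}⁺ = {E, F, J} — none reach the full schema.
{F, G, J}⁺: FGJ→ABC adds A, B, C; AG→CEF adds E → {A, B, C, E, F, G, J}. Minimal: {G, J}⁺ = {G, J}; {F, J}⁺ = {F, J}; {F, G}⁺ = {F, G} — none reach the full schema.
Any other superkey contains one of these as a subset, so there are no further candidate keys.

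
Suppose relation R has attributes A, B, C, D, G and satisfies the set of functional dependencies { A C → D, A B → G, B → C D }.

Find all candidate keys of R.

{A, B}⁺: AB→G adds G; B→CD adds C, D → {A, B, C, D, G}. Minimal: {B}⁺ = {B, C, D}; {A}⁺ = {A} — none reach the full schema.
No other minimal superkey exists.

(A, B)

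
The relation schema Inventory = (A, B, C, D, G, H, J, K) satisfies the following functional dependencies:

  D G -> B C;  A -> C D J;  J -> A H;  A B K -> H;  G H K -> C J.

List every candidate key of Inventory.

(A, G, K), (G, H, K), (G, J, K)

Attributes G, K never appear on any right-hand side, so every candidate key must contain {G, K}.
{G, K}⁺ = {G, K}, which is not all of the schema, so we must add further attributes.
{A, G, K}⁺: A→CDJ adds C, D, J; J→AH adds H; DG→BC adds B → {A, B, C, D, G, H, J, K}.
{G, H, K}⁺: GHK→CJ adds C, J; J→AH adds A; A→CDJ adds D; DG→BC adds B → {A, B, C, D, G, H, J, K}.
{G, J, K}⁺: J→AH adds A, H; GHK→CJ adds C; A→CDJ adds D; DG→BC adds B → {A, B, C, D, G, H, J, K}.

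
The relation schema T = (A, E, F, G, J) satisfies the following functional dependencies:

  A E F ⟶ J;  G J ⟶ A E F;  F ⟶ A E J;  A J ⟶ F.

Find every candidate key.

Attribute G never appears on the right-hand side of any dependency, so G must belong to every candidate key.
{G}⁺ = {G}, which is not all of the schema, so we must add further attributes.
{F, G}⁺: F→AEJ adds A, E, J → {A, E, F, G, J}.
{G, J}⁺: GJ→AEF adds A, E, F → {A, E, F, G, J}.
Any other superkey contains one of these as a subset, so there are no further candidate keys.

{F, G}, {G, J}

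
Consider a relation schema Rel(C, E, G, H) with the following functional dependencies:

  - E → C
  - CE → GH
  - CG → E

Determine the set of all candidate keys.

{E}, {C, G}

{E}⁺: E→C adds C; CE→GH adds G, H → {C, E, G, H}.
{C, G}⁺: CG→E adds E; CE→GH adds H → {C, E, G, H}. Minimal: {G}⁺ = {G}; {C}⁺ = {C} — none reach the full schema.
Any other superkey contains one of these as a subset, so there are no further candidate keys.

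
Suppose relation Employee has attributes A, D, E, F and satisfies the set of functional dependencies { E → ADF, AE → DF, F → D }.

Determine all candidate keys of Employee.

Attribute E never appears on the right-hand side of any dependency, so E must belong to every candidate key.
{E}⁺ = {A, D, E, F}, which is all of the schema, so {E} is the only candidate key.

(E)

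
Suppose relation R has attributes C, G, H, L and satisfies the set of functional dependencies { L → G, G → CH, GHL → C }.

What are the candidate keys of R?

(L)

Attribute L never appears on the right-hand side of any dependency, so L must belong to every candidate key.
{L}⁺ = {C, G, H, L}, which is all of the schema, so {L} is the only candidate key.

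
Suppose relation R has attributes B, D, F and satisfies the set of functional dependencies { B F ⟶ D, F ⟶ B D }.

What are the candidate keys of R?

(F)

Attribute F never appears on the right-hand side of any dependency, so F must belong to every candidate key.
{F}⁺ = {B, D, F}, which is all of the schema, so {F} is the only candidate key.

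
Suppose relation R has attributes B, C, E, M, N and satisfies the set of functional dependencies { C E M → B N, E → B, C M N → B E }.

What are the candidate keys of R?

Attributes C, M never appear on any right-hand side, so every candidate key must contain {C, M}.
{C, M}⁺ = {C, M}, which is not all of the schema, so we must add further attributes.
{C, E, M}⁺: CEM→BN adds B, N → {B, C, E, M, N}.
{C, M, N}⁺: CMN→BE adds B, E → {B, C, E, M, N}.

(C, E, M), (C, M, N)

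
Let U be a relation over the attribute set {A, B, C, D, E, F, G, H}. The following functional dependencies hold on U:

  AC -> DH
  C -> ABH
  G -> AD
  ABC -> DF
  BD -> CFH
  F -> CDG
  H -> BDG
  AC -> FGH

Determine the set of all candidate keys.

CE; EF; EH; BDE; BEG

Attribute E never appears on the right-hand side of any dependency, so E must belong to every candidate key.
{E}⁺ = {E}, which is not all of the schema, so we must add further attributes.
{C, E}⁺: C→ABH adds A, B, H; ABC→DF adds D, F; F→CDG adds G → {A, B, C, D, E, F, G, H}. Minimal: {E}⁺ = {E}; {C}⁺ = {A, B, C, D, F, G, H} — none reach the full schema.
{E, F}⁺: F→CDG adds C, D, G; C→ABH adds A, B, H → {A, B, C, D, E, F, G, H}. Minimal: {F}⁺ = {A, B, C, D, F, G, H}; {E}⁺ = {E} — none reach the full schema.
{E, H}⁺: H→BDG adds B, D, G; G→AD adds A; BD→CFH adds C, F → {A, B, C, D, E, F, G, H}. Minimal: {H}⁺ = {A, B, C, D, F, G, H}; {E}⁺ = {E} — none reach the full schema.
{B, D, E}⁺: BD→CFH adds C, F, H; F→CDG adds G; C→ABH adds A → {A, B, C, D, E, F, G, H}. Minimal: {D, E}⁺ = {D, E}; {B, E}⁺ = {B, E}; {B, D}⁺ = {A, B, C, D, F, G, H} — none reach the full schema.
{B, E, G}⁺: G→AD adds A, D; BD→CFH adds C, F, H → {A, B, C, D, E, F, G, H}. Minimal: {E, G}⁺ = {A, D, E, G}; {B, G}⁺ = {A, B, C, D, F, G, H}; {B, E}⁺ = {B, E} — none reach the full schema.
Any other superkey contains one of these as a subset, so there are no further candidate keys.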